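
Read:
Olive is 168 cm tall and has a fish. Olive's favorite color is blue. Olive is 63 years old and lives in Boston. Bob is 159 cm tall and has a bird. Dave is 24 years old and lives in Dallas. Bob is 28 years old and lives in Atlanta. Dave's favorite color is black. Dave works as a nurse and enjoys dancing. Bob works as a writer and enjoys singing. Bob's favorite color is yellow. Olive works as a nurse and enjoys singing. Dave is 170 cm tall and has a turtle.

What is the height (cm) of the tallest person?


Tallest: Dave at 170 cm

170


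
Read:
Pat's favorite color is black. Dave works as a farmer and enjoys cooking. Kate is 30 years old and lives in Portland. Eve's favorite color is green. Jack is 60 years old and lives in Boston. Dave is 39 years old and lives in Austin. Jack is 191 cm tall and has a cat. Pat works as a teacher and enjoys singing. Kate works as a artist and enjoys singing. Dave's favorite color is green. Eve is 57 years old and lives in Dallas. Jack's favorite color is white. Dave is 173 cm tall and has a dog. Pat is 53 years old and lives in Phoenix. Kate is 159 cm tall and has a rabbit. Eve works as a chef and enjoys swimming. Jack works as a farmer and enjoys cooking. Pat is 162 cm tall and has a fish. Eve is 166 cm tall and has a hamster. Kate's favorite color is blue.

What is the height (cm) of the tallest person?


Tallest: Jack at 191 cm

191


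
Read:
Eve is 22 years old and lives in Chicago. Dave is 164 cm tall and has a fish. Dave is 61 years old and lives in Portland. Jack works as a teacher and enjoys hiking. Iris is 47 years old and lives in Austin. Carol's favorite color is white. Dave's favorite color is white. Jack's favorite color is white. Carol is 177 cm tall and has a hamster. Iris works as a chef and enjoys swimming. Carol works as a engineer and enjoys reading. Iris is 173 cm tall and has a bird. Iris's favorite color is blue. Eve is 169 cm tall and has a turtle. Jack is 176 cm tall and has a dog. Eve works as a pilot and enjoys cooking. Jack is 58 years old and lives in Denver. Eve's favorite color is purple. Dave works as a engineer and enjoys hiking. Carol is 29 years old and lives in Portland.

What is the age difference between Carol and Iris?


|29 - 47| = 18

18


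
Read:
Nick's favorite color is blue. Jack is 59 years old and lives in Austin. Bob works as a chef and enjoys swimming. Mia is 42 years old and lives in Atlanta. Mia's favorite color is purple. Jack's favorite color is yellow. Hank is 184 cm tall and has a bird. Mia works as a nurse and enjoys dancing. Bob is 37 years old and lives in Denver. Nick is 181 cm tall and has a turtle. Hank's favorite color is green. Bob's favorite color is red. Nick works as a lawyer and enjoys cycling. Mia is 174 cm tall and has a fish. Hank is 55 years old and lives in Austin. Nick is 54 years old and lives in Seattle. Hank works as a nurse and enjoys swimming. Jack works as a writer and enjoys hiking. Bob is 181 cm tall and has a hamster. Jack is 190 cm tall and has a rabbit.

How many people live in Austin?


Count in Austin: 2

2


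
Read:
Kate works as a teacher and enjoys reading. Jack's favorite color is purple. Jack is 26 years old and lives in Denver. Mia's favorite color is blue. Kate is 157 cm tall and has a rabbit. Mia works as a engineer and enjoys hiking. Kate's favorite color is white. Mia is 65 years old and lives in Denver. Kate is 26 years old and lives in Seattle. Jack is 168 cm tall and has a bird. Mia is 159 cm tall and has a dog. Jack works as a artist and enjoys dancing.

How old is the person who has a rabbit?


Person with rabbit is Kate, age 26

26


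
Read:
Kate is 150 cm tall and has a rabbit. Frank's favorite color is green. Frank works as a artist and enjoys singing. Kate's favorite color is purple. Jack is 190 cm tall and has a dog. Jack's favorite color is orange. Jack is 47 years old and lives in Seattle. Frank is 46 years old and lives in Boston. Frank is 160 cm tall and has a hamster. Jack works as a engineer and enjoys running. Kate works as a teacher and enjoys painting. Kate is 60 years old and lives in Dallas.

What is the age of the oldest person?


Oldest: Kate at 60

60


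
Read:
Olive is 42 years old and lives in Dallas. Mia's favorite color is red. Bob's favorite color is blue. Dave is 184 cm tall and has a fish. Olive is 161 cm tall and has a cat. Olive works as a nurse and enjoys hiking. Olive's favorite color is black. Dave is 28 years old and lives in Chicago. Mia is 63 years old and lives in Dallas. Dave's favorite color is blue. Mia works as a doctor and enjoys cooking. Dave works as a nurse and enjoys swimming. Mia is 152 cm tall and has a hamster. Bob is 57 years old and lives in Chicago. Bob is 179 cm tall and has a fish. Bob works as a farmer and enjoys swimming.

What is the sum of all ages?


28+42+57+63 = 190

190


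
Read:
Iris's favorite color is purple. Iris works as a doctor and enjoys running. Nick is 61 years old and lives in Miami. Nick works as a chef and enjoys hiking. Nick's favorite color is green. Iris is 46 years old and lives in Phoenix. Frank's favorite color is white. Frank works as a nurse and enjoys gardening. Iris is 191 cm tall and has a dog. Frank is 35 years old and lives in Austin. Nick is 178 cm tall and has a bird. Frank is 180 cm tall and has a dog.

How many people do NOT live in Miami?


Not in Miami: 2

2


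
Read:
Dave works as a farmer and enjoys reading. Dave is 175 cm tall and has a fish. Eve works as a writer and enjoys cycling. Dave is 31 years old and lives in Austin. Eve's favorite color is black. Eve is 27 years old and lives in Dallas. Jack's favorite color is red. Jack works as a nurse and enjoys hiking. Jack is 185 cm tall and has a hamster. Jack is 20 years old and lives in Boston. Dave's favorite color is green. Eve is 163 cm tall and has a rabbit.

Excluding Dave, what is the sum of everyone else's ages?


Sum (excluding Dave): 47

47


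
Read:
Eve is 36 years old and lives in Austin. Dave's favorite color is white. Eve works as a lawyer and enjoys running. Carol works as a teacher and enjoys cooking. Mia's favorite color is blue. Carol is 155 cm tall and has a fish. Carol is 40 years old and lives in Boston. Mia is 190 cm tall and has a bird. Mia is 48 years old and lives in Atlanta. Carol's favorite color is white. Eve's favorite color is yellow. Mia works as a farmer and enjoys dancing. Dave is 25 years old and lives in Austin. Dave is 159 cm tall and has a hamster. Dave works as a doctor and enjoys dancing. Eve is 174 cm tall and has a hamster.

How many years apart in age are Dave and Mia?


25 vs 48, diff = 23

23


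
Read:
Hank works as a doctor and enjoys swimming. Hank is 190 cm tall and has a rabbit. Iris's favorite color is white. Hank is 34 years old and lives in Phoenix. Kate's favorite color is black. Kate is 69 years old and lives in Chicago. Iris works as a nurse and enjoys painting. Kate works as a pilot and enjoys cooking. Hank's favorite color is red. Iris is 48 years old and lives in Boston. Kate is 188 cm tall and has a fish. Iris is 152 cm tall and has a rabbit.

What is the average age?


Sum=151, n=3, avg=50.33

50.33


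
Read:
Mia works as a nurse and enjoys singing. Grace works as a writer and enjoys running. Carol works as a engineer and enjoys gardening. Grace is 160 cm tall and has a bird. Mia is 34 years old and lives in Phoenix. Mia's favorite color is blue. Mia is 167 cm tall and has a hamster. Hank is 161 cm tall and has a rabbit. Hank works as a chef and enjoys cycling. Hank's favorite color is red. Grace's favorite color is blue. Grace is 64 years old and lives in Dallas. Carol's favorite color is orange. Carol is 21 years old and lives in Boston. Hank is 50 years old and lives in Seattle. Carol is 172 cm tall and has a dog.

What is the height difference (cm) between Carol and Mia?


|172 - 167| = 5

5


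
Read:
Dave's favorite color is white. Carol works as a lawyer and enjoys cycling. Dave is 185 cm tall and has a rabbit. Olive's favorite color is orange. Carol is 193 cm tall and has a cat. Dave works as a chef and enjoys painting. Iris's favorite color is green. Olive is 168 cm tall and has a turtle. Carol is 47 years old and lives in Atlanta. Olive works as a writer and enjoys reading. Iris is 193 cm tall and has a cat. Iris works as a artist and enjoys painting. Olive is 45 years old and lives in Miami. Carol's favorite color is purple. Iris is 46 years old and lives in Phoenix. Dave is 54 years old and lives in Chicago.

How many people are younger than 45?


Filter: 0

0


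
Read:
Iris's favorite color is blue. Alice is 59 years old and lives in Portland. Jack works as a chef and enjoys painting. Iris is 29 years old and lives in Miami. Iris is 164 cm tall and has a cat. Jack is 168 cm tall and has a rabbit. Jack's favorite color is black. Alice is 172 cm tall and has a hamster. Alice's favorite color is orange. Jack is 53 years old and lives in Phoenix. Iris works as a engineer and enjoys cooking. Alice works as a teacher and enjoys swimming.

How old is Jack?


Jack is 53 years old

53


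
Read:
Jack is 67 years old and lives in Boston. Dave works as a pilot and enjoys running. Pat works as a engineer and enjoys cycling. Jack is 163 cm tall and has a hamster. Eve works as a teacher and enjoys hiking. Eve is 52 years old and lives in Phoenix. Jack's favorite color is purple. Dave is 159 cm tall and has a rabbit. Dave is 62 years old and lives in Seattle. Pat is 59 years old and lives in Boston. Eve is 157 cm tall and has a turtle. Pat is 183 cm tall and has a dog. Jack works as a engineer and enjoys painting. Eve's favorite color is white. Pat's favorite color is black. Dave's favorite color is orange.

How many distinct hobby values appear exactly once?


Unique hobby values: 4

4


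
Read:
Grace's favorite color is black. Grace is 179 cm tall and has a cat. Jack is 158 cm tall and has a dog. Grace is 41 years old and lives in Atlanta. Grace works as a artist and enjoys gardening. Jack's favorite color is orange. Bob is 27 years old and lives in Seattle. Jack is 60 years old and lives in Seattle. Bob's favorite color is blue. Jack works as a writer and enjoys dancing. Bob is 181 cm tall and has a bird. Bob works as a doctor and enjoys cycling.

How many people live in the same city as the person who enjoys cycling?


Person with hobby cycling is Bob, city Seattle. Count = 2

2


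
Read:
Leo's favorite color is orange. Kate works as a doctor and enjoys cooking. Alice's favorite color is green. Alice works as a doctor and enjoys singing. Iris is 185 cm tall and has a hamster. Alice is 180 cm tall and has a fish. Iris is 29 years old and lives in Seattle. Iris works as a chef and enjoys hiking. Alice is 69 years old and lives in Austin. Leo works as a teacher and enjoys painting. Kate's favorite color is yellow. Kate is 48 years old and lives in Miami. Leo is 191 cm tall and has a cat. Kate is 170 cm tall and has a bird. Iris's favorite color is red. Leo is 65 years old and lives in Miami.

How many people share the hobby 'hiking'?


Count: 1

1


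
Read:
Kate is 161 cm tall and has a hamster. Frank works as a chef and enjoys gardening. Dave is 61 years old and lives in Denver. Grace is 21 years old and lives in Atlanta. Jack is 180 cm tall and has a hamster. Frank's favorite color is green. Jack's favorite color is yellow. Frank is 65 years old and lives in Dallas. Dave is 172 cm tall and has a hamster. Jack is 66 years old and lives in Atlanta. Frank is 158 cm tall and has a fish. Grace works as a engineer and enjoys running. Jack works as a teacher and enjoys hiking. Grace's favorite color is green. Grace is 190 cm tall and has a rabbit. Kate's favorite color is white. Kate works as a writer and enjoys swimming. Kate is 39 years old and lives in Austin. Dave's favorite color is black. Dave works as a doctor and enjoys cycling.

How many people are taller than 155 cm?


Taller than 155: 5

5


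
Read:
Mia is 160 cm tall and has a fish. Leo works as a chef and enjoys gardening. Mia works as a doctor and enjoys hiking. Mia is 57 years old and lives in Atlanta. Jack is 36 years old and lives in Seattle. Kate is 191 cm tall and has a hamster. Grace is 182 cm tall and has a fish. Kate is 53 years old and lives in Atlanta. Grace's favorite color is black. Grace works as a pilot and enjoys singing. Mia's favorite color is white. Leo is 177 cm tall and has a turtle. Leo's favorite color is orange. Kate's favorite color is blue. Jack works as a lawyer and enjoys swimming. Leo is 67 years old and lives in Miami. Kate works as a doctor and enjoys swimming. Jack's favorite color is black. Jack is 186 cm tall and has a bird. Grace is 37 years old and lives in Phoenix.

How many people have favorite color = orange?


Count: 1

1


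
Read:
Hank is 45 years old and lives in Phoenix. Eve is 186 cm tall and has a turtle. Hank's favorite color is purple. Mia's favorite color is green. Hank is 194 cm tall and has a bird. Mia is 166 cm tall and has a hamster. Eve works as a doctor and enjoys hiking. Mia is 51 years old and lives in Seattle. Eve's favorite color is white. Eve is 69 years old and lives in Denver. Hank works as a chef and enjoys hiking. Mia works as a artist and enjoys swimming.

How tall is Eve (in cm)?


Eve is 186 cm tall

186


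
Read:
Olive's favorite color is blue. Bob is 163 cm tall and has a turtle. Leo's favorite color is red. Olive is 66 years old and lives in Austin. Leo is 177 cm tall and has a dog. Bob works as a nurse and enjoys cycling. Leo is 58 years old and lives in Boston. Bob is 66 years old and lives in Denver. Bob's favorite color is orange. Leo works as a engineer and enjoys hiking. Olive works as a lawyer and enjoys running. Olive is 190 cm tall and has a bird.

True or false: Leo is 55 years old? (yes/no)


Leo is actually 58. no

no


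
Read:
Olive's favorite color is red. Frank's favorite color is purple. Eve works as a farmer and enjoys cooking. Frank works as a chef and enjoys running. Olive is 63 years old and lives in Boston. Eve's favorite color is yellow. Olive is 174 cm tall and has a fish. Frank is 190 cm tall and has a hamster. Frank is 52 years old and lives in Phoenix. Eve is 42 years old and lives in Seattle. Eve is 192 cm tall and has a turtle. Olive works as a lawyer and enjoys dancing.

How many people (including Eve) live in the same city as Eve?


Eve lives in Seattle. Count = 1

1


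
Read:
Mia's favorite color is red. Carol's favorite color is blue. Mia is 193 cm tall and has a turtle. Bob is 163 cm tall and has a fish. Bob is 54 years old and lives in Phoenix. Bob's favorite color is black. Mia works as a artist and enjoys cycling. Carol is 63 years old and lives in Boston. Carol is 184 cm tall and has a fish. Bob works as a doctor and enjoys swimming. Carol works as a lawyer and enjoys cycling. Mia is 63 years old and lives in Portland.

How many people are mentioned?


People: Carol, Bob, Mia. Count = 3

3


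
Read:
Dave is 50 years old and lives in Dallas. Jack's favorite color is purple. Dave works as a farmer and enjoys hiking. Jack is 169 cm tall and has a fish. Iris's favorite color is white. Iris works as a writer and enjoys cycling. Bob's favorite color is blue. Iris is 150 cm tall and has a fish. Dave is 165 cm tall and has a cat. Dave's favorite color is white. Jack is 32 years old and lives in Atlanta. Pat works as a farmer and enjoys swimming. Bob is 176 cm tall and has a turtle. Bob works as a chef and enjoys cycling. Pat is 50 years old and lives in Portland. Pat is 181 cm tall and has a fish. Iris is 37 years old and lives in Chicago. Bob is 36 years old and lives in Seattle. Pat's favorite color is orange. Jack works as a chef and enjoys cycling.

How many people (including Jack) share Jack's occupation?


Jack is a chef. Count = 2

2


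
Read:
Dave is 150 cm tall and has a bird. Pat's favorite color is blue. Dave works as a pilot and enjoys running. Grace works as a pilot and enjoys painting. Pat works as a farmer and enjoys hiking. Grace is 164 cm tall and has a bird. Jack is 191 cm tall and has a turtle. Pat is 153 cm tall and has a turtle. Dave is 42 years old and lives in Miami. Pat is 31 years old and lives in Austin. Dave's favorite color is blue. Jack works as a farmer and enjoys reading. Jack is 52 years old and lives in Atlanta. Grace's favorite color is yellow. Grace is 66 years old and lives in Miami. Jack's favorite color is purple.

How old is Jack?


Jack is 52 years old

52


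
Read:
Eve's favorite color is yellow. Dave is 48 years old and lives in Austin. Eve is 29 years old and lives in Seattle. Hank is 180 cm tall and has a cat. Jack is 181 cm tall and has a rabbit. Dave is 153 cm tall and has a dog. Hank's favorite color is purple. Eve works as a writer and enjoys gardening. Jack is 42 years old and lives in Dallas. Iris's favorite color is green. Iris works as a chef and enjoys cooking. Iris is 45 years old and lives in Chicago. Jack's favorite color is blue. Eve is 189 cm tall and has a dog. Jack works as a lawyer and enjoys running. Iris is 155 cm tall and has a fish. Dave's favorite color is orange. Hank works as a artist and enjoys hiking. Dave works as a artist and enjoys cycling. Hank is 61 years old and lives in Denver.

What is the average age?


Sum=225, n=5, avg=45

45


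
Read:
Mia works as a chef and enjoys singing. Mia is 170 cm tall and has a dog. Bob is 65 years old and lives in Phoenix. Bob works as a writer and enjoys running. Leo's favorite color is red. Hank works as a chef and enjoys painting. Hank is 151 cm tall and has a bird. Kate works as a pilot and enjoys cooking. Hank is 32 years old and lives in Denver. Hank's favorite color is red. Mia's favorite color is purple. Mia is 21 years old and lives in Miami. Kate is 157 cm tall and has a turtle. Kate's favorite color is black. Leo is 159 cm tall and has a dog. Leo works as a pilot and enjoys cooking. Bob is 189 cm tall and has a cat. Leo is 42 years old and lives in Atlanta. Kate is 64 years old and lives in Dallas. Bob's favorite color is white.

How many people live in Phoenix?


Count in Phoenix: 1

1


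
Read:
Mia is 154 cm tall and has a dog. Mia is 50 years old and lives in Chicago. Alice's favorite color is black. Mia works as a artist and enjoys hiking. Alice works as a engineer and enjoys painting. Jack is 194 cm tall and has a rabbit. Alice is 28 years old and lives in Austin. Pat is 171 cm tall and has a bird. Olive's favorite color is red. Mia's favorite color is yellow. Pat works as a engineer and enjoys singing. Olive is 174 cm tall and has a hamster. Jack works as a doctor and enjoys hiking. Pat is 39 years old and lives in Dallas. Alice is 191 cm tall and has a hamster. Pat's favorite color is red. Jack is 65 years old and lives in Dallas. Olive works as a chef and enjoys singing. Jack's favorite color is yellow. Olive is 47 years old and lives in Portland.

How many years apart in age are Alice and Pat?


28 vs 39, diff = 11

11


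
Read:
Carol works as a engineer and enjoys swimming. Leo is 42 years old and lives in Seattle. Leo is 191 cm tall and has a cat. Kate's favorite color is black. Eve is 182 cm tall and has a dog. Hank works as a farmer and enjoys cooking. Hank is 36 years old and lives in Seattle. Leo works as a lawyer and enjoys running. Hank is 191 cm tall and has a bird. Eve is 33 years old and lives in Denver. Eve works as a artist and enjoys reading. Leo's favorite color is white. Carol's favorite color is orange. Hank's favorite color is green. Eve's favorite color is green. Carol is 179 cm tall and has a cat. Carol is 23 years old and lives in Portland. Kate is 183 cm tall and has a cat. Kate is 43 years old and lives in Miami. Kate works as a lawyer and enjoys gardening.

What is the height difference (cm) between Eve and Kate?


|182 - 183| = 1

1


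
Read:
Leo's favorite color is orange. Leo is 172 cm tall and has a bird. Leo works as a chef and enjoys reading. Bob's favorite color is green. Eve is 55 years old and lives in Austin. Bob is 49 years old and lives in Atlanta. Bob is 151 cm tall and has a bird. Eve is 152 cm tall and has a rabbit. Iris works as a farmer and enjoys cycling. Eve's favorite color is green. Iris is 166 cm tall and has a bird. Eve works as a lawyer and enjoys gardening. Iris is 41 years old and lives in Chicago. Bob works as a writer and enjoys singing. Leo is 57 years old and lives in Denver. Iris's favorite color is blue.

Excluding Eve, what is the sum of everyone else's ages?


Sum (excluding Eve): 147

147


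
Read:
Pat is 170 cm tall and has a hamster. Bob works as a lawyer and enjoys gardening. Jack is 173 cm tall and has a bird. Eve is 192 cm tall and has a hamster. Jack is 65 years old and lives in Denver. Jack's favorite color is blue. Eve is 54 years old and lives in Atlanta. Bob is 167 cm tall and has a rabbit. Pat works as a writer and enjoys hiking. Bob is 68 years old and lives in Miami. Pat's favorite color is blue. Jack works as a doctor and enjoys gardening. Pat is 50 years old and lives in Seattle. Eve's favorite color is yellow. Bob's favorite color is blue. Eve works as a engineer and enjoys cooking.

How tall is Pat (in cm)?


Pat is 170 cm tall

170


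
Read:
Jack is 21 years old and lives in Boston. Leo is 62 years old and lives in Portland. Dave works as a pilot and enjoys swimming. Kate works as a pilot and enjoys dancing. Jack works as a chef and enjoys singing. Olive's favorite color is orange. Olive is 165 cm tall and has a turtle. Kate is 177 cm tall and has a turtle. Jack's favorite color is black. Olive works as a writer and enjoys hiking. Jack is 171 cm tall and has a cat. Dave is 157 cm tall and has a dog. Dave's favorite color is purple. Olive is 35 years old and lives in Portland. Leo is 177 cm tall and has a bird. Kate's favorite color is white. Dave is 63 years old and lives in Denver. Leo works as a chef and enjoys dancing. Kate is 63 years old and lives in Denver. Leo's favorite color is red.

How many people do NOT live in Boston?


Not in Boston: 4

4


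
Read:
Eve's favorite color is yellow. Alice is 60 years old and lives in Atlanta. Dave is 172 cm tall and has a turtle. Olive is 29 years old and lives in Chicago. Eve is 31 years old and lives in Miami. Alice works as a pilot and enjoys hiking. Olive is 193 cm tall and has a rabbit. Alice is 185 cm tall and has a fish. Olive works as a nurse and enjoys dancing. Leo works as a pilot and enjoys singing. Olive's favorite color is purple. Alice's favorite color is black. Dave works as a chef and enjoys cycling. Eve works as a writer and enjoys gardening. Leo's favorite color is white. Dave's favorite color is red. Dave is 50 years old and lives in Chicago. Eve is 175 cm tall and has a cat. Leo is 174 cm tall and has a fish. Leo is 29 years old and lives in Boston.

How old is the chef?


The chef is Dave, age 50

50


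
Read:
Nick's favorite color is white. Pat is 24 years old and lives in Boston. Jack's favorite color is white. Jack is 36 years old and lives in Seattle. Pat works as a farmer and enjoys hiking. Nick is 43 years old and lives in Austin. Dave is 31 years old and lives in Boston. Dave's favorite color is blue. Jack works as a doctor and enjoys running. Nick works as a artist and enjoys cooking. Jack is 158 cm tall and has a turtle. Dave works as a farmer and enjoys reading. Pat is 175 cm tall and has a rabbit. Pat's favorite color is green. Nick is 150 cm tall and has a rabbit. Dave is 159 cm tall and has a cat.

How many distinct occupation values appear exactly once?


Unique occupation values: 2

2


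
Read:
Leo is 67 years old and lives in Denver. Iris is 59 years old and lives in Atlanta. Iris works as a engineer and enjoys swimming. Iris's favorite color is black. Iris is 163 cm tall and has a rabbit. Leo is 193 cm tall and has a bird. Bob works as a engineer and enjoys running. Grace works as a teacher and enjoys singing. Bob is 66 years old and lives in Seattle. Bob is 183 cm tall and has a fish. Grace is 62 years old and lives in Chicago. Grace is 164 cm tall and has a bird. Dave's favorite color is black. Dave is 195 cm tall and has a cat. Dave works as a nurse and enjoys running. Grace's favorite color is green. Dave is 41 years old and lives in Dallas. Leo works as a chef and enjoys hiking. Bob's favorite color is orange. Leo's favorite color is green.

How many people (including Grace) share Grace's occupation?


Grace is a teacher. Count = 1

1


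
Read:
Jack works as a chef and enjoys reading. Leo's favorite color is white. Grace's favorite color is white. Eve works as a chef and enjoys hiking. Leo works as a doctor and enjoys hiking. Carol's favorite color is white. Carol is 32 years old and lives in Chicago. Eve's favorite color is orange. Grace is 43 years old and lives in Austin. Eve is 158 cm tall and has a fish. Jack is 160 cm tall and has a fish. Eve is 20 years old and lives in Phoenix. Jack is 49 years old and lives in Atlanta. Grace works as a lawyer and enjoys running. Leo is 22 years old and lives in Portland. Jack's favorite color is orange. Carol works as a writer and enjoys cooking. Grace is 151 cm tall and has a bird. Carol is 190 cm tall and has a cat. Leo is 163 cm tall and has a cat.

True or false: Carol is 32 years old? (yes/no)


Carol is actually 32. yes

yes


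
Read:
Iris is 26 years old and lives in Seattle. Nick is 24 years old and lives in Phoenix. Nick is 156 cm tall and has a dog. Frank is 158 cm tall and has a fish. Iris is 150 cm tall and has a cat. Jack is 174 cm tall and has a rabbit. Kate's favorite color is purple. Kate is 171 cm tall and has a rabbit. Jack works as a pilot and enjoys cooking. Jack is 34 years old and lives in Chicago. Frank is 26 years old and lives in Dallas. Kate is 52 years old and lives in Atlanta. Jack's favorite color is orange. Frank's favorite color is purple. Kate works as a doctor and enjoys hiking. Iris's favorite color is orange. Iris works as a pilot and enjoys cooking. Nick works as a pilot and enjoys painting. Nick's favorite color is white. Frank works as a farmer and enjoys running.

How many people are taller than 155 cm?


Taller than 155: 4

4


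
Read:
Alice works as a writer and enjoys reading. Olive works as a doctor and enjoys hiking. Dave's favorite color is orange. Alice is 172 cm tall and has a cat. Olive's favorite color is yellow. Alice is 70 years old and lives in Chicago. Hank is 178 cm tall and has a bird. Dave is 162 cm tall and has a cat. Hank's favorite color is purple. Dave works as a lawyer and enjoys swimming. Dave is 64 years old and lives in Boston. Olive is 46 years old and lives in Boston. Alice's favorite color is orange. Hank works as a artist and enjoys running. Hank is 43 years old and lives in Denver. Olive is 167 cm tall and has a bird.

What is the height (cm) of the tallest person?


Tallest: Hank at 178 cm

178


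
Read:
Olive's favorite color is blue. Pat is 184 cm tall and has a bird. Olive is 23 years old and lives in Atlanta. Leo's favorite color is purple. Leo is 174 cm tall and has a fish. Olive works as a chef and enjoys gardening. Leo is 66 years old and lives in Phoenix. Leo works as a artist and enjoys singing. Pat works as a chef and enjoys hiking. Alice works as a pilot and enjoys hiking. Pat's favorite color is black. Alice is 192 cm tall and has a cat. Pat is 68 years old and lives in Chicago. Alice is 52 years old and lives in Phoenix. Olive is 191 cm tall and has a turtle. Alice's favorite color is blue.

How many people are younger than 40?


Filter: 1

1


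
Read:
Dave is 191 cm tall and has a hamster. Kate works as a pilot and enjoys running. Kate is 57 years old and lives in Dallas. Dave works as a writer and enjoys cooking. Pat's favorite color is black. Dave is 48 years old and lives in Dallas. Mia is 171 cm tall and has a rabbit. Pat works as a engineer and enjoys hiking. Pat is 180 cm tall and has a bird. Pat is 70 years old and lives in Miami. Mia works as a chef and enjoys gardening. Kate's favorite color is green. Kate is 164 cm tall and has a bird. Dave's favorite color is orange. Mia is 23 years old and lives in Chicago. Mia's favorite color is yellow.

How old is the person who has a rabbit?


Person with rabbit is Mia, age 23

23


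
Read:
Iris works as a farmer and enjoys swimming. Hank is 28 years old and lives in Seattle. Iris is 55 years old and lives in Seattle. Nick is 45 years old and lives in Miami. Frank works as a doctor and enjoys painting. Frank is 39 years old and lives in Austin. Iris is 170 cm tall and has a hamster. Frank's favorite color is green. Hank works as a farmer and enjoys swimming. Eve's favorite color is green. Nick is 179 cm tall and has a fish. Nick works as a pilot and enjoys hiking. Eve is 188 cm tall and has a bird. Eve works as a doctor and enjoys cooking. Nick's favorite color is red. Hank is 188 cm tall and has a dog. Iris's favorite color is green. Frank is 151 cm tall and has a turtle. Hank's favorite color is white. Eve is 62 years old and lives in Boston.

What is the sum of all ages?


45+62+28+39+55 = 229

229


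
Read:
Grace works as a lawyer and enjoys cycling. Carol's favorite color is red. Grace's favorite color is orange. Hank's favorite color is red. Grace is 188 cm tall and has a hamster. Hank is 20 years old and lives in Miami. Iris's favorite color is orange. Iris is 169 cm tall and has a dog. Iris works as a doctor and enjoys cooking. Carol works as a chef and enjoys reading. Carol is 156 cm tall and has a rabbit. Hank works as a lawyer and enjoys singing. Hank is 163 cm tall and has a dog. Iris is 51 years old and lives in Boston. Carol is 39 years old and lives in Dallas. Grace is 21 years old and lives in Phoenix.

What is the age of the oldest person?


Oldest: Iris at 51

51


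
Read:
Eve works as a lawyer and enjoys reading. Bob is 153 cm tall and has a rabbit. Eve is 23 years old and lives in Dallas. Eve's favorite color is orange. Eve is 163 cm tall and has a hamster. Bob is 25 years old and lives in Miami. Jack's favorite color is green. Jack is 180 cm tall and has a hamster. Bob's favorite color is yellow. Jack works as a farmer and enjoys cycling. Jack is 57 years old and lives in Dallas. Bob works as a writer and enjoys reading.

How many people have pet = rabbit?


Count: 1

1


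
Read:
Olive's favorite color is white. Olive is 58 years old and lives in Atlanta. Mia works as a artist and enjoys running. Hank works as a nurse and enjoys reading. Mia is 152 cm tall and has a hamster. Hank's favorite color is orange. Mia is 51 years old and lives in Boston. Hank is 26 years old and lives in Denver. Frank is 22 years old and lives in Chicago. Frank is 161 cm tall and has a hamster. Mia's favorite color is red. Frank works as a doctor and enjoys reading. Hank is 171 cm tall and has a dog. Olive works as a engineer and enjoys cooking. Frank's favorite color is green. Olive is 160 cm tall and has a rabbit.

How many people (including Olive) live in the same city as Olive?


Olive lives in Atlanta. Count = 1

1


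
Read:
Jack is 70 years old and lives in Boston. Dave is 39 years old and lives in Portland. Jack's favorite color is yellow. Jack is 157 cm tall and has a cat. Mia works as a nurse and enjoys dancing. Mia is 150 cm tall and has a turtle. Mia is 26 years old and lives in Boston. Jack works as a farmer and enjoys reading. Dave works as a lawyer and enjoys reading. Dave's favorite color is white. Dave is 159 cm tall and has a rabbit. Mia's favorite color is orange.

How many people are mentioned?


People: Dave, Jack, Mia. Count = 3

3


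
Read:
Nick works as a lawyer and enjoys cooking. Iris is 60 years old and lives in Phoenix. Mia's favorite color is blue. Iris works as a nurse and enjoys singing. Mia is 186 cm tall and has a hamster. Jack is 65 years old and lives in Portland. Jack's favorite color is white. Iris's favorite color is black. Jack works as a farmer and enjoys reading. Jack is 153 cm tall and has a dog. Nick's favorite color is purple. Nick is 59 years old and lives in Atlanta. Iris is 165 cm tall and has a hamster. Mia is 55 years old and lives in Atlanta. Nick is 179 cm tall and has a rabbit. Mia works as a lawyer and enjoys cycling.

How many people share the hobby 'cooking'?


Count: 1

1


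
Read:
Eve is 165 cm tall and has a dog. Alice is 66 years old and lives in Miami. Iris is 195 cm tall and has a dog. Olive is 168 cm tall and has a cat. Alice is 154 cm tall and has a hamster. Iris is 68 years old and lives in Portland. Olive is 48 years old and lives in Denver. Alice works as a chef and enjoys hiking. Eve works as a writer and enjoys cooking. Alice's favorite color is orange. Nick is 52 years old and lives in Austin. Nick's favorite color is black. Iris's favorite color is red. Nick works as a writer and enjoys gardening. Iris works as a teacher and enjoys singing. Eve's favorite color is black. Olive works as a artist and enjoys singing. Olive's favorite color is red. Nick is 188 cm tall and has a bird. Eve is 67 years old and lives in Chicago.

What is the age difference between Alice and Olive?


|66 - 48| = 18

18


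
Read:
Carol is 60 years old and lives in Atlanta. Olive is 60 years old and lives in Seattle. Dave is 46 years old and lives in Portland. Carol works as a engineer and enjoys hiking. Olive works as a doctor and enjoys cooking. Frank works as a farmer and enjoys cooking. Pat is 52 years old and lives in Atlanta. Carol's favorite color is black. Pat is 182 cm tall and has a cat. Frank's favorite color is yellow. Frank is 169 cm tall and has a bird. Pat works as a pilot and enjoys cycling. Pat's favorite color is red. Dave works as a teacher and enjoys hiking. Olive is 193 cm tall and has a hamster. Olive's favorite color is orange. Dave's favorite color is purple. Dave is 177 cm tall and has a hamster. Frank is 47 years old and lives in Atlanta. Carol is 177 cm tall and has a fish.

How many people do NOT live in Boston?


Not in Boston: 5

5


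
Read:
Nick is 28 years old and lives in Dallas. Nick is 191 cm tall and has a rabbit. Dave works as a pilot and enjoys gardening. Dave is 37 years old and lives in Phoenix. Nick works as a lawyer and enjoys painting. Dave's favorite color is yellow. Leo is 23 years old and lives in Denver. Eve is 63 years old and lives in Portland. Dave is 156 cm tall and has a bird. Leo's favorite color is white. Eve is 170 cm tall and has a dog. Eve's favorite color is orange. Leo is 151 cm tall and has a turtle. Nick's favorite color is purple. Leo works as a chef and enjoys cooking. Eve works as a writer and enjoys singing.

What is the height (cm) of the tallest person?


Tallest: Nick at 191 cm

191


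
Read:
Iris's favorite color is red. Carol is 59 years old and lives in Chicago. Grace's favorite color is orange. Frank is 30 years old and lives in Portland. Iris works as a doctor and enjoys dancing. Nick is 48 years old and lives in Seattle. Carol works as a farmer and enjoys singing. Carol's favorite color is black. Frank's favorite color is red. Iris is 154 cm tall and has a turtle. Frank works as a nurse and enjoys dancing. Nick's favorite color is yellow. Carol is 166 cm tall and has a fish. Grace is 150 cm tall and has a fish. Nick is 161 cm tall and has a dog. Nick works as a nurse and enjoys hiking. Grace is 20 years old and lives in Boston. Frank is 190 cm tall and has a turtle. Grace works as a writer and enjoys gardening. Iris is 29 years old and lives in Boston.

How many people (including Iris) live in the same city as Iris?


Iris lives in Boston. Count = 2

2


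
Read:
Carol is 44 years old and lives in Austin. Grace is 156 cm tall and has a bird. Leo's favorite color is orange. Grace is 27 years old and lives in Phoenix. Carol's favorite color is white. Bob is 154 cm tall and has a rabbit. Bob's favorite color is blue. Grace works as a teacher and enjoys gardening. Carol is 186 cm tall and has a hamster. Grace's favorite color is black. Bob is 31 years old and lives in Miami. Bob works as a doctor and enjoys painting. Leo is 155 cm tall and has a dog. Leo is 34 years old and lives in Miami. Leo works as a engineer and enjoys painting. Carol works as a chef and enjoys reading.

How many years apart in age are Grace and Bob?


27 vs 31, diff = 4

4


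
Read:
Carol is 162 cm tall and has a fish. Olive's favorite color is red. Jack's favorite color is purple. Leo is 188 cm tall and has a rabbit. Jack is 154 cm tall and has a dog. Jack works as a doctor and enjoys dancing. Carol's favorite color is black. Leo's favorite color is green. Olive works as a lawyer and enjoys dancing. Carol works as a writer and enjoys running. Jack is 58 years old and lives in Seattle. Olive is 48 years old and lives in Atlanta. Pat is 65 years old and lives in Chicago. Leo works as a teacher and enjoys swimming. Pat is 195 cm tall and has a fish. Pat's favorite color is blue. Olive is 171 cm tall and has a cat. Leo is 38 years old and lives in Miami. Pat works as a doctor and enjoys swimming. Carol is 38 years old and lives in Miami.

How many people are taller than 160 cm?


Taller than 160: 4

4


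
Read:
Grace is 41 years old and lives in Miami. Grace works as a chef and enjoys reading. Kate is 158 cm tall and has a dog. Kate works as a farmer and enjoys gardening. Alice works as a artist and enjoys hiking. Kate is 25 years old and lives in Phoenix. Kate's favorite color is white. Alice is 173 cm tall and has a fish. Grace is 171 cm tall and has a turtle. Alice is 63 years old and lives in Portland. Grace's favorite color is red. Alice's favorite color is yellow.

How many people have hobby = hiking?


Count: 1

1


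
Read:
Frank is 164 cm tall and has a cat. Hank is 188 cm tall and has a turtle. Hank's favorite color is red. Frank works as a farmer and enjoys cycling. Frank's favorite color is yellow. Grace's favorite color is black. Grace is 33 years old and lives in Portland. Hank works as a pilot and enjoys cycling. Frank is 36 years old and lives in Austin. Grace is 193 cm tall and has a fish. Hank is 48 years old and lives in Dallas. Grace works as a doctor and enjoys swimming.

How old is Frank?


Frank is 36 years old

36


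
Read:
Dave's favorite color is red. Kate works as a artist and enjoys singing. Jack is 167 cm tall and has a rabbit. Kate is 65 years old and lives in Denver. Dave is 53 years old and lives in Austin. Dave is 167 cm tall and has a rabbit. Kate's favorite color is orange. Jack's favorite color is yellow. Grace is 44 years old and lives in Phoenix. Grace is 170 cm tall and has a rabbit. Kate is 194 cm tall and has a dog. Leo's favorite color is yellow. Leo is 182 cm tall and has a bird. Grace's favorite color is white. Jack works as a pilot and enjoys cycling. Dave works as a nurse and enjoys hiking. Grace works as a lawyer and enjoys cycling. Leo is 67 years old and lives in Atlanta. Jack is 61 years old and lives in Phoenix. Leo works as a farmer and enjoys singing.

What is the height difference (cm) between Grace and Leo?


|170 - 182| = 12

12


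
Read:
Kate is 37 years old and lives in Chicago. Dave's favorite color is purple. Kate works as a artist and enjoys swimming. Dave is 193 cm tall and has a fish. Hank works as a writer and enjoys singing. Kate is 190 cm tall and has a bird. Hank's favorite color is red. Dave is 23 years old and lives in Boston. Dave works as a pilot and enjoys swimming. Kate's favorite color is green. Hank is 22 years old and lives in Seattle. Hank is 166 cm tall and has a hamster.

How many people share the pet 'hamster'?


Count: 1

1


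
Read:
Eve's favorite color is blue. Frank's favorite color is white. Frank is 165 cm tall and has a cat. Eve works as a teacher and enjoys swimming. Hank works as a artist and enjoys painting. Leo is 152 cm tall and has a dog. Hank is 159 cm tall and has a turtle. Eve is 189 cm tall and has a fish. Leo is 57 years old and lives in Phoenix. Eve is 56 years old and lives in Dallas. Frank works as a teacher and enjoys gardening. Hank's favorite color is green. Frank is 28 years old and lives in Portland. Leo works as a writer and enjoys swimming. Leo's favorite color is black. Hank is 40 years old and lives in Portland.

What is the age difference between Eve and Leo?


|56 - 57| = 1

1
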